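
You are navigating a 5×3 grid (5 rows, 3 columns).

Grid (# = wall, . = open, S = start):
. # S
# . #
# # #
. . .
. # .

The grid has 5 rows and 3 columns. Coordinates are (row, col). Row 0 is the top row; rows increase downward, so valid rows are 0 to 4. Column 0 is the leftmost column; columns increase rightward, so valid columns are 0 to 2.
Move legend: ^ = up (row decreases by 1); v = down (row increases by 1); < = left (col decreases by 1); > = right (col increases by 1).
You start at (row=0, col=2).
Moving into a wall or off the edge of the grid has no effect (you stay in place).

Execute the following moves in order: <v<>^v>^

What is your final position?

Answer: Final position: (row=0, col=2)

Derivation:
Start: (row=0, col=2)
  < (left): blocked, stay at (row=0, col=2)
  v (down): blocked, stay at (row=0, col=2)
  < (left): blocked, stay at (row=0, col=2)
  > (right): blocked, stay at (row=0, col=2)
  ^ (up): blocked, stay at (row=0, col=2)
  v (down): blocked, stay at (row=0, col=2)
  > (right): blocked, stay at (row=0, col=2)
  ^ (up): blocked, stay at (row=0, col=2)
Final: (row=0, col=2)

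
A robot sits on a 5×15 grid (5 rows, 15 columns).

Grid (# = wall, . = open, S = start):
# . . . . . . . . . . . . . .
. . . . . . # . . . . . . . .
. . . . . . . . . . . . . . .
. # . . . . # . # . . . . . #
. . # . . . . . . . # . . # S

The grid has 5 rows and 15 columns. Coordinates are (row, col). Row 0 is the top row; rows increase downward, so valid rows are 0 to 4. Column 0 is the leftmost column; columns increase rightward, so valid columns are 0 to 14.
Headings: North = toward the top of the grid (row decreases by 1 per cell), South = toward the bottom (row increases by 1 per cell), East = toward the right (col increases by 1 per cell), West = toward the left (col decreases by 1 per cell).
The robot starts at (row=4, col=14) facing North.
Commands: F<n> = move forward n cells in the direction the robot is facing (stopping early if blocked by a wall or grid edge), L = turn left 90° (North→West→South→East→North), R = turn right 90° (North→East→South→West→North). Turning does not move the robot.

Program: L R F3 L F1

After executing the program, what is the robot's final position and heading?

Start: (row=4, col=14), facing North
  L: turn left, now facing West
  R: turn right, now facing North
  F3: move forward 0/3 (blocked), now at (row=4, col=14)
  L: turn left, now facing West
  F1: move forward 0/1 (blocked), now at (row=4, col=14)
Final: (row=4, col=14), facing West

Answer: Final position: (row=4, col=14), facing West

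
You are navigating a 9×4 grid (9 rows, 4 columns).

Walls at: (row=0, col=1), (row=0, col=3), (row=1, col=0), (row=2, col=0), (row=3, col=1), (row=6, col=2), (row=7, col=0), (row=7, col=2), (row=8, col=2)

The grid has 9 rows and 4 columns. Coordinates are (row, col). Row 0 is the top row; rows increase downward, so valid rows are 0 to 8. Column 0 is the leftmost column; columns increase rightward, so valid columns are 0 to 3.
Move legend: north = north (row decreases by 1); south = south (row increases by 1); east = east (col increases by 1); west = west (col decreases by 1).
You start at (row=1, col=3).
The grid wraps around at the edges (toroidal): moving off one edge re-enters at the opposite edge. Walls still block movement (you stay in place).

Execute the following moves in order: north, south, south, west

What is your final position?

Answer: Final position: (row=3, col=2)

Derivation:
Start: (row=1, col=3)
  north (north): blocked, stay at (row=1, col=3)
  south (south): (row=1, col=3) -> (row=2, col=3)
  south (south): (row=2, col=3) -> (row=3, col=3)
  west (west): (row=3, col=3) -> (row=3, col=2)
Final: (row=3, col=2)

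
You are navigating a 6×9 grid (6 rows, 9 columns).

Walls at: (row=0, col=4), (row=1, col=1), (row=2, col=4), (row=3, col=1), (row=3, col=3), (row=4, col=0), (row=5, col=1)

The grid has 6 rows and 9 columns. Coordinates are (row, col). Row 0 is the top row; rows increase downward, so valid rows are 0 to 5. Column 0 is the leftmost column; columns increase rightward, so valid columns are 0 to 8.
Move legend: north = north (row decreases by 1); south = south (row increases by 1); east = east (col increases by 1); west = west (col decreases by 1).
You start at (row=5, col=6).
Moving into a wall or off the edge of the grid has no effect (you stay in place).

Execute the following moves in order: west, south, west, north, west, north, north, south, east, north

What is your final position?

Start: (row=5, col=6)
  west (west): (row=5, col=6) -> (row=5, col=5)
  south (south): blocked, stay at (row=5, col=5)
  west (west): (row=5, col=5) -> (row=5, col=4)
  north (north): (row=5, col=4) -> (row=4, col=4)
  west (west): (row=4, col=4) -> (row=4, col=3)
  north (north): blocked, stay at (row=4, col=3)
  north (north): blocked, stay at (row=4, col=3)
  south (south): (row=4, col=3) -> (row=5, col=3)
  east (east): (row=5, col=3) -> (row=5, col=4)
  north (north): (row=5, col=4) -> (row=4, col=4)
Final: (row=4, col=4)

Answer: Final position: (row=4, col=4)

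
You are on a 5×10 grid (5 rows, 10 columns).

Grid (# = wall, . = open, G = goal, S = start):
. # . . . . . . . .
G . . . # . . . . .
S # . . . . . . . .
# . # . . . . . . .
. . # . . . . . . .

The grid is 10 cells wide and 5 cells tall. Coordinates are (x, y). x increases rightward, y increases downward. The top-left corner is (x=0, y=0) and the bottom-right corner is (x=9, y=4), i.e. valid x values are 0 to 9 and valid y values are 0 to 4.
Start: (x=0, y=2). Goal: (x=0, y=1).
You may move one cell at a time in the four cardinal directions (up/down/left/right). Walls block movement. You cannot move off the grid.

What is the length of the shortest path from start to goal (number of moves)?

BFS from (x=0, y=2) until reaching (x=0, y=1):
  Distance 0: (x=0, y=2)
  Distance 1: (x=0, y=1)  <- goal reached here
One shortest path (1 moves): (x=0, y=2) -> (x=0, y=1)

Answer: Shortest path length: 1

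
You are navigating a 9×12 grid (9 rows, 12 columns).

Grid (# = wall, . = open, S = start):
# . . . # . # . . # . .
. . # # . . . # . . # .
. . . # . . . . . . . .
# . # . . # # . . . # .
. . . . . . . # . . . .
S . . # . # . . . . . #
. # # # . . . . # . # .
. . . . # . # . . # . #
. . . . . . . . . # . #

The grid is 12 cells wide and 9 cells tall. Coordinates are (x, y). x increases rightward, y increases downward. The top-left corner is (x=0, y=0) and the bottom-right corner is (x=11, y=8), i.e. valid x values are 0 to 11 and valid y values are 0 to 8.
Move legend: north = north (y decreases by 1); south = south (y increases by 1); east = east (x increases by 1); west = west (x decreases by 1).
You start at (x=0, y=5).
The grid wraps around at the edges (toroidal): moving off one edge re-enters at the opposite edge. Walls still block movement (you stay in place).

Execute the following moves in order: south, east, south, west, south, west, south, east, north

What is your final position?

Answer: Final position: (x=1, y=7)

Derivation:
Start: (x=0, y=5)
  south (south): (x=0, y=5) -> (x=0, y=6)
  east (east): blocked, stay at (x=0, y=6)
  south (south): (x=0, y=6) -> (x=0, y=7)
  west (west): blocked, stay at (x=0, y=7)
  south (south): (x=0, y=7) -> (x=0, y=8)
  west (west): blocked, stay at (x=0, y=8)
  south (south): blocked, stay at (x=0, y=8)
  east (east): (x=0, y=8) -> (x=1, y=8)
  north (north): (x=1, y=8) -> (x=1, y=7)
Final: (x=1, y=7)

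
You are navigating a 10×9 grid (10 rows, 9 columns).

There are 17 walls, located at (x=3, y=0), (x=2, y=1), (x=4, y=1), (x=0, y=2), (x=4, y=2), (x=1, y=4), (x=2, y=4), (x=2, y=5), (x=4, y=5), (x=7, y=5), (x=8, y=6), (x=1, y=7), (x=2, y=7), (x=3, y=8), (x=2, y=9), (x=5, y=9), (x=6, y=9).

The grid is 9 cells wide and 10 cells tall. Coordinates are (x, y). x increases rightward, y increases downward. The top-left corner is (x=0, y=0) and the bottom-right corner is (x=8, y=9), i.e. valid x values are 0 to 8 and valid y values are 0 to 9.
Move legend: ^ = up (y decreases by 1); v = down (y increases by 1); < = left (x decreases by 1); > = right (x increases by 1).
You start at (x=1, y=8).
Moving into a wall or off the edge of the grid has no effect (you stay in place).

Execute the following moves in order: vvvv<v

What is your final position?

Answer: Final position: (x=0, y=9)

Derivation:
Start: (x=1, y=8)
  v (down): (x=1, y=8) -> (x=1, y=9)
  [×3]v (down): blocked, stay at (x=1, y=9)
  < (left): (x=1, y=9) -> (x=0, y=9)
  v (down): blocked, stay at (x=0, y=9)
Final: (x=0, y=9)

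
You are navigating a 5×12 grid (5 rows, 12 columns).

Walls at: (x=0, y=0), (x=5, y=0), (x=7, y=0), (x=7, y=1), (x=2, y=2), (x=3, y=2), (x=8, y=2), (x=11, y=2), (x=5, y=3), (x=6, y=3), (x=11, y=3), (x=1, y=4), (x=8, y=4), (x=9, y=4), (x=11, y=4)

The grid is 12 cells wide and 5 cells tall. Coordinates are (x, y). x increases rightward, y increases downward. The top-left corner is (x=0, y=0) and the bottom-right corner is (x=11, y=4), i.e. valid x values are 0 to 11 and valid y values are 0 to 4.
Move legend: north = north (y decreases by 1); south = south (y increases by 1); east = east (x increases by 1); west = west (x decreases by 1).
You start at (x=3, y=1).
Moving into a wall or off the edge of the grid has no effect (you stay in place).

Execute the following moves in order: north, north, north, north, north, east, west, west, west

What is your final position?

Start: (x=3, y=1)
  north (north): (x=3, y=1) -> (x=3, y=0)
  [×4]north (north): blocked, stay at (x=3, y=0)
  east (east): (x=3, y=0) -> (x=4, y=0)
  west (west): (x=4, y=0) -> (x=3, y=0)
  west (west): (x=3, y=0) -> (x=2, y=0)
  west (west): (x=2, y=0) -> (x=1, y=0)
Final: (x=1, y=0)

Answer: Final position: (x=1, y=0)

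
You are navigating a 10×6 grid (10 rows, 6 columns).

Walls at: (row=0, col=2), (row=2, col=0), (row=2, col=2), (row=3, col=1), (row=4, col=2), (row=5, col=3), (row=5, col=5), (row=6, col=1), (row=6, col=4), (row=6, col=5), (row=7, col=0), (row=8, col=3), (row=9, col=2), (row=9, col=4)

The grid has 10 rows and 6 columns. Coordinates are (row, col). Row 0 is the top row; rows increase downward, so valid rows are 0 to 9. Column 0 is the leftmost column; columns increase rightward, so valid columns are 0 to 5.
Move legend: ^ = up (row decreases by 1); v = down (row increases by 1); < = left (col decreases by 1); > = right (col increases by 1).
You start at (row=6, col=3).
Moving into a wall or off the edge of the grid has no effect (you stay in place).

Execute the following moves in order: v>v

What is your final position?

Start: (row=6, col=3)
  v (down): (row=6, col=3) -> (row=7, col=3)
  > (right): (row=7, col=3) -> (row=7, col=4)
  v (down): (row=7, col=4) -> (row=8, col=4)
Final: (row=8, col=4)

Answer: Final position: (row=8, col=4)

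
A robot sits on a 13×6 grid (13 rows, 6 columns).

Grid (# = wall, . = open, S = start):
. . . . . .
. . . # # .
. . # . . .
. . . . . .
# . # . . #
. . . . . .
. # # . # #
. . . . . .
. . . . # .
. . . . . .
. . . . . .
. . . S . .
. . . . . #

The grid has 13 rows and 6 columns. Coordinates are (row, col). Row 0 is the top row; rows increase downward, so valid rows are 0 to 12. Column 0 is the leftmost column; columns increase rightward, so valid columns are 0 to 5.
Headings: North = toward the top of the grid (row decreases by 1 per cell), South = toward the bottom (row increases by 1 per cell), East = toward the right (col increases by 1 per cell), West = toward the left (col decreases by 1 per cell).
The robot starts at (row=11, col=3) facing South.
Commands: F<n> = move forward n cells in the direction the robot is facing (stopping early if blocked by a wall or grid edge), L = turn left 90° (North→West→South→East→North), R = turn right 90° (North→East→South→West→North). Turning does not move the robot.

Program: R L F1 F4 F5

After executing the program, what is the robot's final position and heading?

Start: (row=11, col=3), facing South
  R: turn right, now facing West
  L: turn left, now facing South
  F1: move forward 1, now at (row=12, col=3)
  F4: move forward 0/4 (blocked), now at (row=12, col=3)
  F5: move forward 0/5 (blocked), now at (row=12, col=3)
Final: (row=12, col=3), facing South

Answer: Final position: (row=12, col=3), facing South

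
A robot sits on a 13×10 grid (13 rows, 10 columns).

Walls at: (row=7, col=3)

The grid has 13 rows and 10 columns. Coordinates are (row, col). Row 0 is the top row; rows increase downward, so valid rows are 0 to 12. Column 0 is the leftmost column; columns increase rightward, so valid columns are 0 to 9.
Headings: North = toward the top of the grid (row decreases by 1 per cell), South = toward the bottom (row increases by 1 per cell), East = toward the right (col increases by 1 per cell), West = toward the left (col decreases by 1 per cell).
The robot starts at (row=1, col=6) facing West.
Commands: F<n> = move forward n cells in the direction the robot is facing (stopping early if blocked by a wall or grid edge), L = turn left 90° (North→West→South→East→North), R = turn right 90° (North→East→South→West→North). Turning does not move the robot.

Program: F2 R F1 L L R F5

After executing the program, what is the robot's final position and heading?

Start: (row=1, col=6), facing West
  F2: move forward 2, now at (row=1, col=4)
  R: turn right, now facing North
  F1: move forward 1, now at (row=0, col=4)
  L: turn left, now facing West
  L: turn left, now facing South
  R: turn right, now facing West
  F5: move forward 4/5 (blocked), now at (row=0, col=0)
Final: (row=0, col=0), facing West

Answer: Final position: (row=0, col=0), facing West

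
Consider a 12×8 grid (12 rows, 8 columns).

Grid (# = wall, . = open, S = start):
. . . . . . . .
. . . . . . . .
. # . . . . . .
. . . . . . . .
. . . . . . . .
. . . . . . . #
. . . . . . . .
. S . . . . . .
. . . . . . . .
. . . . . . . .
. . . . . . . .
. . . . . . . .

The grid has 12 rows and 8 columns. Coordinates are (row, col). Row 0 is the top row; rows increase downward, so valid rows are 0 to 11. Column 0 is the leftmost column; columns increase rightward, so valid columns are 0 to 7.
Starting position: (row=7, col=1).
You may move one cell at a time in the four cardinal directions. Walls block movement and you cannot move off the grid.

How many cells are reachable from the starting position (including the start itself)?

BFS flood-fill from (row=7, col=1):
  Distance 0: (row=7, col=1)
  Distance 1: (row=6, col=1), (row=7, col=0), (row=7, col=2), (row=8, col=1)
  Distance 2: (row=5, col=1), (row=6, col=0), (row=6, col=2), (row=7, col=3), (row=8, col=0), (row=8, col=2), (row=9, col=1)
  Distance 3: (row=4, col=1), (row=5, col=0), (row=5, col=2), (row=6, col=3), (row=7, col=4), (row=8, col=3), (row=9, col=0), (row=9, col=2), (row=10, col=1)
  Distance 4: (row=3, col=1), (row=4, col=0), (row=4, col=2), (row=5, col=3), (row=6, col=4), (row=7, col=5), (row=8, col=4), (row=9, col=3), (row=10, col=0), (row=10, col=2), (row=11, col=1)
  Distance 5: (row=3, col=0), (row=3, col=2), (row=4, col=3), (row=5, col=4), (row=6, col=5), (row=7, col=6), (row=8, col=5), (row=9, col=4), (row=10, col=3), (row=11, col=0), (row=11, col=2)
  Distance 6: (row=2, col=0), (row=2, col=2), (row=3, col=3), (row=4, col=4), (row=5, col=5), (row=6, col=6), (row=7, col=7), (row=8, col=6), (row=9, col=5), (row=10, col=4), (row=11, col=3)
  Distance 7: (row=1, col=0), (row=1, col=2), (row=2, col=3), (row=3, col=4), (row=4, col=5), (row=5, col=6), (row=6, col=7), (row=8, col=7), (row=9, col=6), (row=10, col=5), (row=11, col=4)
  Distance 8: (row=0, col=0), (row=0, col=2), (row=1, col=1), (row=1, col=3), (row=2, col=4), (row=3, col=5), (row=4, col=6), (row=9, col=7), (row=10, col=6), (row=11, col=5)
  Distance 9: (row=0, col=1), (row=0, col=3), (row=1, col=4), (row=2, col=5), (row=3, col=6), (row=4, col=7), (row=10, col=7), (row=11, col=6)
  Distance 10: (row=0, col=4), (row=1, col=5), (row=2, col=6), (row=3, col=7), (row=11, col=7)
  Distance 11: (row=0, col=5), (row=1, col=6), (row=2, col=7)
  Distance 12: (row=0, col=6), (row=1, col=7)
  Distance 13: (row=0, col=7)
Total reachable: 94 (grid has 94 open cells total)

Answer: Reachable cells: 94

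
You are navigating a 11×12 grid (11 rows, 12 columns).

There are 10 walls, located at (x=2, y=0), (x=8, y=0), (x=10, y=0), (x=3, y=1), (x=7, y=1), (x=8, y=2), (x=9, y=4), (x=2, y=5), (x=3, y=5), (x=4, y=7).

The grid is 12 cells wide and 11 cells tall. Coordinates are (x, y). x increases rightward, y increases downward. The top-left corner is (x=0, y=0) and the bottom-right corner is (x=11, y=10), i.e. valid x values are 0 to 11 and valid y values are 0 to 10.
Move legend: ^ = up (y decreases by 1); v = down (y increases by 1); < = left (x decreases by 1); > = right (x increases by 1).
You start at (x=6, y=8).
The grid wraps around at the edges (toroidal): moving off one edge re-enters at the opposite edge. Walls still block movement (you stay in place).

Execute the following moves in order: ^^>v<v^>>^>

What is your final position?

Answer: Final position: (x=9, y=6)

Derivation:
Start: (x=6, y=8)
  ^ (up): (x=6, y=8) -> (x=6, y=7)
  ^ (up): (x=6, y=7) -> (x=6, y=6)
  > (right): (x=6, y=6) -> (x=7, y=6)
  v (down): (x=7, y=6) -> (x=7, y=7)
  < (left): (x=7, y=7) -> (x=6, y=7)
  v (down): (x=6, y=7) -> (x=6, y=8)
  ^ (up): (x=6, y=8) -> (x=6, y=7)
  > (right): (x=6, y=7) -> (x=7, y=7)
  > (right): (x=7, y=7) -> (x=8, y=7)
  ^ (up): (x=8, y=7) -> (x=8, y=6)
  > (right): (x=8, y=6) -> (x=9, y=6)
Final: (x=9, y=6)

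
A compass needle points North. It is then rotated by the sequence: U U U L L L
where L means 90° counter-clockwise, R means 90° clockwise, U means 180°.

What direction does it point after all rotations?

Answer: Final heading: West

Derivation:
Start: North
  U (U-turn (180°)) -> South
  U (U-turn (180°)) -> North
  U (U-turn (180°)) -> South
  L (left (90° counter-clockwise)) -> East
  L (left (90° counter-clockwise)) -> North
  L (left (90° counter-clockwise)) -> West
Final: West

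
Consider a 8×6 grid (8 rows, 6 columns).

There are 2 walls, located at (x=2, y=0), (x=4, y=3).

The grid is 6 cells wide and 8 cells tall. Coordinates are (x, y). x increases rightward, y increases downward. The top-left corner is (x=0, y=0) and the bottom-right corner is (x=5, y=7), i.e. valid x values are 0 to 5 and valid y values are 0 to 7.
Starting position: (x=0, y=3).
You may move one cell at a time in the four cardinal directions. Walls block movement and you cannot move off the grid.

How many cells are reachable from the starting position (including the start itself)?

BFS flood-fill from (x=0, y=3):
  Distance 0: (x=0, y=3)
  Distance 1: (x=0, y=2), (x=1, y=3), (x=0, y=4)
  Distance 2: (x=0, y=1), (x=1, y=2), (x=2, y=3), (x=1, y=4), (x=0, y=5)
  Distance 3: (x=0, y=0), (x=1, y=1), (x=2, y=2), (x=3, y=3), (x=2, y=4), (x=1, y=5), (x=0, y=6)
  Distance 4: (x=1, y=0), (x=2, y=1), (x=3, y=2), (x=3, y=4), (x=2, y=5), (x=1, y=6), (x=0, y=7)
  Distance 5: (x=3, y=1), (x=4, y=2), (x=4, y=4), (x=3, y=5), (x=2, y=6), (x=1, y=7)
  Distance 6: (x=3, y=0), (x=4, y=1), (x=5, y=2), (x=5, y=4), (x=4, y=5), (x=3, y=6), (x=2, y=7)
  Distance 7: (x=4, y=0), (x=5, y=1), (x=5, y=3), (x=5, y=5), (x=4, y=6), (x=3, y=7)
  Distance 8: (x=5, y=0), (x=5, y=6), (x=4, y=7)
  Distance 9: (x=5, y=7)
Total reachable: 46 (grid has 46 open cells total)

Answer: Reachable cells: 46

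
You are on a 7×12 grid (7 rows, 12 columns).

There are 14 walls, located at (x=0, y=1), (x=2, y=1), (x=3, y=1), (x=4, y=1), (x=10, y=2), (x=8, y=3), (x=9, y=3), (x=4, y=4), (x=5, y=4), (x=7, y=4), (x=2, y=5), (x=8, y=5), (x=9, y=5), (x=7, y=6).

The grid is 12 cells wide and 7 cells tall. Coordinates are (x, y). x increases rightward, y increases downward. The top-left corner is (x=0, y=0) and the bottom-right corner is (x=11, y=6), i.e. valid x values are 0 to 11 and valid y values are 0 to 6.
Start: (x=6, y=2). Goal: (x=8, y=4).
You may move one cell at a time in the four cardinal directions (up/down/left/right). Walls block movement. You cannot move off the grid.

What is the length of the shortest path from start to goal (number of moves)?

BFS from (x=6, y=2) until reaching (x=8, y=4):
  Distance 0: (x=6, y=2)
  Distance 1: (x=6, y=1), (x=5, y=2), (x=7, y=2), (x=6, y=3)
  Distance 2: (x=6, y=0), (x=5, y=1), (x=7, y=1), (x=4, y=2), (x=8, y=2), (x=5, y=3), (x=7, y=3), (x=6, y=4)
  Distance 3: (x=5, y=0), (x=7, y=0), (x=8, y=1), (x=3, y=2), (x=9, y=2), (x=4, y=3), (x=6, y=5)
  Distance 4: (x=4, y=0), (x=8, y=0), (x=9, y=1), (x=2, y=2), (x=3, y=3), (x=5, y=5), (x=7, y=5), (x=6, y=6)
  Distance 5: (x=3, y=0), (x=9, y=0), (x=10, y=1), (x=1, y=2), (x=2, y=3), (x=3, y=4), (x=4, y=5), (x=5, y=6)
  Distance 6: (x=2, y=0), (x=10, y=0), (x=1, y=1), (x=11, y=1), (x=0, y=2), (x=1, y=3), (x=2, y=4), (x=3, y=5), (x=4, y=6)
  Distance 7: (x=1, y=0), (x=11, y=0), (x=11, y=2), (x=0, y=3), (x=1, y=4), (x=3, y=6)
  Distance 8: (x=0, y=0), (x=11, y=3), (x=0, y=4), (x=1, y=5), (x=2, y=6)
  Distance 9: (x=10, y=3), (x=11, y=4), (x=0, y=5), (x=1, y=6)
  Distance 10: (x=10, y=4), (x=11, y=5), (x=0, y=6)
  Distance 11: (x=9, y=4), (x=10, y=5), (x=11, y=6)
  Distance 12: (x=8, y=4), (x=10, y=6)  <- goal reached here
One shortest path (12 moves): (x=6, y=2) -> (x=7, y=2) -> (x=8, y=2) -> (x=9, y=2) -> (x=9, y=1) -> (x=10, y=1) -> (x=11, y=1) -> (x=11, y=2) -> (x=11, y=3) -> (x=10, y=3) -> (x=10, y=4) -> (x=9, y=4) -> (x=8, y=4)

Answer: Shortest path length: 12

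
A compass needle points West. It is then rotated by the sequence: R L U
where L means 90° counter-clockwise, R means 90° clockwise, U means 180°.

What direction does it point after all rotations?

Start: West
  R (right (90° clockwise)) -> North
  L (left (90° counter-clockwise)) -> West
  U (U-turn (180°)) -> East
Final: East

Answer: Final heading: East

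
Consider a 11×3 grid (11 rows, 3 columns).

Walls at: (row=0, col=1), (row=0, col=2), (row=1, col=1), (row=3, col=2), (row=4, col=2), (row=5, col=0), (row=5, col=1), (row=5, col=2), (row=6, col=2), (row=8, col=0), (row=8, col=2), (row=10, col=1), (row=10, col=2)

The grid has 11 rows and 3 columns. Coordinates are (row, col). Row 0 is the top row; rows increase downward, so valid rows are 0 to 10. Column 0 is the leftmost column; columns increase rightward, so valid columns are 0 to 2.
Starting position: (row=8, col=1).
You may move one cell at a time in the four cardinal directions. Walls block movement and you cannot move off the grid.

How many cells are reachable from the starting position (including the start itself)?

BFS flood-fill from (row=8, col=1):
  Distance 0: (row=8, col=1)
  Distance 1: (row=7, col=1), (row=9, col=1)
  Distance 2: (row=6, col=1), (row=7, col=0), (row=7, col=2), (row=9, col=0), (row=9, col=2)
  Distance 3: (row=6, col=0), (row=10, col=0)
Total reachable: 10 (grid has 20 open cells total)

Answer: Reachable cells: 10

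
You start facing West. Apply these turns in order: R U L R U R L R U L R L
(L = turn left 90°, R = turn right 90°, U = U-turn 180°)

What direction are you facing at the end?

Start: West
  R (right (90° clockwise)) -> North
  U (U-turn (180°)) -> South
  L (left (90° counter-clockwise)) -> East
  R (right (90° clockwise)) -> South
  U (U-turn (180°)) -> North
  R (right (90° clockwise)) -> East
  L (left (90° counter-clockwise)) -> North
  R (right (90° clockwise)) -> East
  U (U-turn (180°)) -> West
  L (left (90° counter-clockwise)) -> South
  R (right (90° clockwise)) -> West
  L (left (90° counter-clockwise)) -> South
Final: South

Answer: Final heading: South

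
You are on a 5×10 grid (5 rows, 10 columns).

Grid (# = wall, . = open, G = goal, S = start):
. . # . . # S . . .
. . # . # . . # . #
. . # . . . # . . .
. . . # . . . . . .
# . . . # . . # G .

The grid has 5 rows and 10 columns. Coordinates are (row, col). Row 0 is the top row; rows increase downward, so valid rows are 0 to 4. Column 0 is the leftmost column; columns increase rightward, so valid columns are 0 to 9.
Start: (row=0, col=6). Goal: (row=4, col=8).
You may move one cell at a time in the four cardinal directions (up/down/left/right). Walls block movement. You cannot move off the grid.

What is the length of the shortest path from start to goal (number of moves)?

Answer: Shortest path length: 6

Derivation:
BFS from (row=0, col=6) until reaching (row=4, col=8):
  Distance 0: (row=0, col=6)
  Distance 1: (row=0, col=7), (row=1, col=6)
  Distance 2: (row=0, col=8), (row=1, col=5)
  Distance 3: (row=0, col=9), (row=1, col=8), (row=2, col=5)
  Distance 4: (row=2, col=4), (row=2, col=8), (row=3, col=5)
  Distance 5: (row=2, col=3), (row=2, col=7), (row=2, col=9), (row=3, col=4), (row=3, col=6), (row=3, col=8), (row=4, col=5)
  Distance 6: (row=1, col=3), (row=3, col=7), (row=3, col=9), (row=4, col=6), (row=4, col=8)  <- goal reached here
One shortest path (6 moves): (row=0, col=6) -> (row=0, col=7) -> (row=0, col=8) -> (row=1, col=8) -> (row=2, col=8) -> (row=3, col=8) -> (row=4, col=8)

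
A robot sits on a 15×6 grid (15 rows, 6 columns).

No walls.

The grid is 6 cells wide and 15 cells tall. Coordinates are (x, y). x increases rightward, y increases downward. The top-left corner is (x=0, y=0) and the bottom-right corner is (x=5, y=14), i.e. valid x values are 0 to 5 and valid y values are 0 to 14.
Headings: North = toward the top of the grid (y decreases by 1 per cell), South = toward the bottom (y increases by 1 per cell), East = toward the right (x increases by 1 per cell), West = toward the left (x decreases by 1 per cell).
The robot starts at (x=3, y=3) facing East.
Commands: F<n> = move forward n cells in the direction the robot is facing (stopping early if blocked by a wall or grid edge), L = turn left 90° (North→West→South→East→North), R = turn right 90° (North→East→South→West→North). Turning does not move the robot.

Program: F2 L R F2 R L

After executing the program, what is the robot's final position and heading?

Start: (x=3, y=3), facing East
  F2: move forward 2, now at (x=5, y=3)
  L: turn left, now facing North
  R: turn right, now facing East
  F2: move forward 0/2 (blocked), now at (x=5, y=3)
  R: turn right, now facing South
  L: turn left, now facing East
Final: (x=5, y=3), facing East

Answer: Final position: (x=5, y=3), facing East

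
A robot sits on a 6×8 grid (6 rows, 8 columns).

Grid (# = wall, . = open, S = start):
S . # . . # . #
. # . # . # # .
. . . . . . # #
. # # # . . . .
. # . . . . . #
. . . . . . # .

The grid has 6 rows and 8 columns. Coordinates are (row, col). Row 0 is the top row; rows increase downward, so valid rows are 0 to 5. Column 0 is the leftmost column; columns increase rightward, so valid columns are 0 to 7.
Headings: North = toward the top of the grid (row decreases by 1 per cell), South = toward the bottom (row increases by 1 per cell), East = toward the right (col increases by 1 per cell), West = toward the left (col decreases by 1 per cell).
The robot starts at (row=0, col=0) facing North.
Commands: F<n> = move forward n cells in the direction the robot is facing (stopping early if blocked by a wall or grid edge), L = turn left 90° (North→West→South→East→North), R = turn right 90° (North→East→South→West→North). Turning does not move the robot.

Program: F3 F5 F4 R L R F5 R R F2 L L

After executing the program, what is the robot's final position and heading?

Answer: Final position: (row=0, col=0), facing East

Derivation:
Start: (row=0, col=0), facing North
  F3: move forward 0/3 (blocked), now at (row=0, col=0)
  F5: move forward 0/5 (blocked), now at (row=0, col=0)
  F4: move forward 0/4 (blocked), now at (row=0, col=0)
  R: turn right, now facing East
  L: turn left, now facing North
  R: turn right, now facing East
  F5: move forward 1/5 (blocked), now at (row=0, col=1)
  R: turn right, now facing South
  R: turn right, now facing West
  F2: move forward 1/2 (blocked), now at (row=0, col=0)
  L: turn left, now facing South
  L: turn left, now facing East
Final: (row=0, col=0), facing East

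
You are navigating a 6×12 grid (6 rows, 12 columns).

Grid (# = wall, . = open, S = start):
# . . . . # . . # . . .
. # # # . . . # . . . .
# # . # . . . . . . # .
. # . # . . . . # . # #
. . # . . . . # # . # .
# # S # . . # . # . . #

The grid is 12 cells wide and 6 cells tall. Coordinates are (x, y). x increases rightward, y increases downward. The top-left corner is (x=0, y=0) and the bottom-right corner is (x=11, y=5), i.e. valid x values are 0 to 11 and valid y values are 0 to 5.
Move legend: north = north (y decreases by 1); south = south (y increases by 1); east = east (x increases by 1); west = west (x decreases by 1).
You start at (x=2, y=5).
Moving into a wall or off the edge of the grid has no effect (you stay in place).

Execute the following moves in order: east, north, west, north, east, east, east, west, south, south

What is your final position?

Answer: Final position: (x=2, y=5)

Derivation:
Start: (x=2, y=5)
  east (east): blocked, stay at (x=2, y=5)
  north (north): blocked, stay at (x=2, y=5)
  west (west): blocked, stay at (x=2, y=5)
  north (north): blocked, stay at (x=2, y=5)
  [×3]east (east): blocked, stay at (x=2, y=5)
  west (west): blocked, stay at (x=2, y=5)
  south (south): blocked, stay at (x=2, y=5)
  south (south): blocked, stay at (x=2, y=5)
Final: (x=2, y=5)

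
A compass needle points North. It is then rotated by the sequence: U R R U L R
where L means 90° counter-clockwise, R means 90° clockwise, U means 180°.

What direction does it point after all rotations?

Start: North
  U (U-turn (180°)) -> South
  R (right (90° clockwise)) -> West
  R (right (90° clockwise)) -> North
  U (U-turn (180°)) -> South
  L (left (90° counter-clockwise)) -> East
  R (right (90° clockwise)) -> South
Final: South

Answer: Final heading: South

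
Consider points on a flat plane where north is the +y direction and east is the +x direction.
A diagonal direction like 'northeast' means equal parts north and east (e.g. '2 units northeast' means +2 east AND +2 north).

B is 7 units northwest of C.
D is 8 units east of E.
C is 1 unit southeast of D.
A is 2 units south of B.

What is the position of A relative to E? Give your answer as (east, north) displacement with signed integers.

Place E at the origin (east=0, north=0).
  D is 8 units east of E: delta (east=+8, north=+0); D at (east=8, north=0).
  C is 1 unit southeast of D: delta (east=+1, north=-1); C at (east=9, north=-1).
  B is 7 units northwest of C: delta (east=-7, north=+7); B at (east=2, north=6).
  A is 2 units south of B: delta (east=+0, north=-2); A at (east=2, north=4).
Therefore A relative to E: (east=2, north=4).

Answer: A is at (east=2, north=4) relative to E.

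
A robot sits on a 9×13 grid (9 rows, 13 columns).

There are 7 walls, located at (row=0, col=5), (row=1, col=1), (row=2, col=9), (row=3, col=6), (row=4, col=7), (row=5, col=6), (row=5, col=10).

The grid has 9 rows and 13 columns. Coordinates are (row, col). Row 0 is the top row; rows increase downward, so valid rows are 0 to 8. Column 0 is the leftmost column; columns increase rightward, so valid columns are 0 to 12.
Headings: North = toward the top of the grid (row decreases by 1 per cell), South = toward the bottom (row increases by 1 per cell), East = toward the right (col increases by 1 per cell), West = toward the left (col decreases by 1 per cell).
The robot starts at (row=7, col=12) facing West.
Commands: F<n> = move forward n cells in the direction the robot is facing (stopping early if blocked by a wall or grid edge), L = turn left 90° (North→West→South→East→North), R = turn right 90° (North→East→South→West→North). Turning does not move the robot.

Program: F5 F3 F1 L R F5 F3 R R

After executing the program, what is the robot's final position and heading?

Start: (row=7, col=12), facing West
  F5: move forward 5, now at (row=7, col=7)
  F3: move forward 3, now at (row=7, col=4)
  F1: move forward 1, now at (row=7, col=3)
  L: turn left, now facing South
  R: turn right, now facing West
  F5: move forward 3/5 (blocked), now at (row=7, col=0)
  F3: move forward 0/3 (blocked), now at (row=7, col=0)
  R: turn right, now facing North
  R: turn right, now facing East
Final: (row=7, col=0), facing East

Answer: Final position: (row=7, col=0), facing East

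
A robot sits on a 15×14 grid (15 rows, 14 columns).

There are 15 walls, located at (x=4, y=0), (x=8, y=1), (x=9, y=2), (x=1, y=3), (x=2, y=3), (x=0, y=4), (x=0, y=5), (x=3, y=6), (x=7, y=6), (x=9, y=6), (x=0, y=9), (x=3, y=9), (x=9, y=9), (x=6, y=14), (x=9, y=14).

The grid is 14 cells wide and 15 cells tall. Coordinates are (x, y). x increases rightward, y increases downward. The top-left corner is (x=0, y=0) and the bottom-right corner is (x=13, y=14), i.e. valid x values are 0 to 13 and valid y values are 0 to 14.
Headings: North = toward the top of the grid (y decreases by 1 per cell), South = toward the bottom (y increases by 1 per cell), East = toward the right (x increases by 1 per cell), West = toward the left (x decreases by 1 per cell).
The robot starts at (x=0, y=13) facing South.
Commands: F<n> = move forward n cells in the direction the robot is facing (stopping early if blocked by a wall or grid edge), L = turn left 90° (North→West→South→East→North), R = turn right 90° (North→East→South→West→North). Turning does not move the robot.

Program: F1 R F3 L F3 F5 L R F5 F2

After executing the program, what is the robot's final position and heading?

Start: (x=0, y=13), facing South
  F1: move forward 1, now at (x=0, y=14)
  R: turn right, now facing West
  F3: move forward 0/3 (blocked), now at (x=0, y=14)
  L: turn left, now facing South
  F3: move forward 0/3 (blocked), now at (x=0, y=14)
  F5: move forward 0/5 (blocked), now at (x=0, y=14)
  L: turn left, now facing East
  R: turn right, now facing South
  F5: move forward 0/5 (blocked), now at (x=0, y=14)
  F2: move forward 0/2 (blocked), now at (x=0, y=14)
Final: (x=0, y=14), facing South

Answer: Final position: (x=0, y=14), facing South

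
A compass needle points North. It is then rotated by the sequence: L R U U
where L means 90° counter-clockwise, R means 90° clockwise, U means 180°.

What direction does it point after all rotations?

Answer: Final heading: North

Derivation:
Start: North
  L (left (90° counter-clockwise)) -> West
  R (right (90° clockwise)) -> North
  U (U-turn (180°)) -> South
  U (U-turn (180°)) -> North
Final: North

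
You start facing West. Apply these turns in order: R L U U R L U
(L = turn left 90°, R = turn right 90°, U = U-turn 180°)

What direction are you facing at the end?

Start: West
  R (right (90° clockwise)) -> North
  L (left (90° counter-clockwise)) -> West
  U (U-turn (180°)) -> East
  U (U-turn (180°)) -> West
  R (right (90° clockwise)) -> North
  L (left (90° counter-clockwise)) -> West
  U (U-turn (180°)) -> East
Final: East

Answer: Final heading: East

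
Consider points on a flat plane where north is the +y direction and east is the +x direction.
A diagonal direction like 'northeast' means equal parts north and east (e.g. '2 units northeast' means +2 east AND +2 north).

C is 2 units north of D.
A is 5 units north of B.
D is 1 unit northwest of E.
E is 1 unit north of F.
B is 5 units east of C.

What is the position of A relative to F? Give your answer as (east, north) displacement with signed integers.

Place F at the origin (east=0, north=0).
  E is 1 unit north of F: delta (east=+0, north=+1); E at (east=0, north=1).
  D is 1 unit northwest of E: delta (east=-1, north=+1); D at (east=-1, north=2).
  C is 2 units north of D: delta (east=+0, north=+2); C at (east=-1, north=4).
  B is 5 units east of C: delta (east=+5, north=+0); B at (east=4, north=4).
  A is 5 units north of B: delta (east=+0, north=+5); A at (east=4, north=9).
Therefore A relative to F: (east=4, north=9).

Answer: A is at (east=4, north=9) relative to F.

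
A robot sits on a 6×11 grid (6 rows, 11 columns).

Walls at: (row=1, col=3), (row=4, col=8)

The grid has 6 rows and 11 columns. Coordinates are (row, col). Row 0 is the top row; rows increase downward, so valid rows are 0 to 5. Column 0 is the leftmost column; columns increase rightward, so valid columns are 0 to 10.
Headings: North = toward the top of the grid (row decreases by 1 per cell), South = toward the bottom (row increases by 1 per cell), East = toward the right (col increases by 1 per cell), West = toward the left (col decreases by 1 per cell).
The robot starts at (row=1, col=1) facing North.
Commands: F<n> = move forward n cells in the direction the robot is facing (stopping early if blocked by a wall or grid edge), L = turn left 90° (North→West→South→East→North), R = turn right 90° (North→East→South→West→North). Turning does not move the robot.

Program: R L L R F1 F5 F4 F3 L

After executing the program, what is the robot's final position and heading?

Answer: Final position: (row=0, col=1), facing West

Derivation:
Start: (row=1, col=1), facing North
  R: turn right, now facing East
  L: turn left, now facing North
  L: turn left, now facing West
  R: turn right, now facing North
  F1: move forward 1, now at (row=0, col=1)
  F5: move forward 0/5 (blocked), now at (row=0, col=1)
  F4: move forward 0/4 (blocked), now at (row=0, col=1)
  F3: move forward 0/3 (blocked), now at (row=0, col=1)
  L: turn left, now facing West
Final: (row=0, col=1), facing West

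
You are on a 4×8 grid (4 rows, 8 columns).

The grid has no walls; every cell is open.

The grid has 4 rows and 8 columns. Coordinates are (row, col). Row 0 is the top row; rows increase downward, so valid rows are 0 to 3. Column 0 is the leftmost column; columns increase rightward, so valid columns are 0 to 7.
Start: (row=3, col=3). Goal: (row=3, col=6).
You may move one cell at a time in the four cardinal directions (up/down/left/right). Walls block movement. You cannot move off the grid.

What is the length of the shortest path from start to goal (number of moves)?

BFS from (row=3, col=3) until reaching (row=3, col=6):
  Distance 0: (row=3, col=3)
  Distance 1: (row=2, col=3), (row=3, col=2), (row=3, col=4)
  Distance 2: (row=1, col=3), (row=2, col=2), (row=2, col=4), (row=3, col=1), (row=3, col=5)
  Distance 3: (row=0, col=3), (row=1, col=2), (row=1, col=4), (row=2, col=1), (row=2, col=5), (row=3, col=0), (row=3, col=6)  <- goal reached here
One shortest path (3 moves): (row=3, col=3) -> (row=3, col=4) -> (row=3, col=5) -> (row=3, col=6)

Answer: Shortest path length: 3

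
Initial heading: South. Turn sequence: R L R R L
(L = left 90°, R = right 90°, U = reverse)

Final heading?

Answer: Final heading: West

Derivation:
Start: South
  R (right (90° clockwise)) -> West
  L (left (90° counter-clockwise)) -> South
  R (right (90° clockwise)) -> West
  R (right (90° clockwise)) -> North
  L (left (90° counter-clockwise)) -> West
Final: West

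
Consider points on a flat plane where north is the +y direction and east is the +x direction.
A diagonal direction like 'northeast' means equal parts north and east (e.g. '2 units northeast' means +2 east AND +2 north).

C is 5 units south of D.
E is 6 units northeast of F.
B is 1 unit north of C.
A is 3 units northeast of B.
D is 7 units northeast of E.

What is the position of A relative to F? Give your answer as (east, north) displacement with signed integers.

Place F at the origin (east=0, north=0).
  E is 6 units northeast of F: delta (east=+6, north=+6); E at (east=6, north=6).
  D is 7 units northeast of E: delta (east=+7, north=+7); D at (east=13, north=13).
  C is 5 units south of D: delta (east=+0, north=-5); C at (east=13, north=8).
  B is 1 unit north of C: delta (east=+0, north=+1); B at (east=13, north=9).
  A is 3 units northeast of B: delta (east=+3, north=+3); A at (east=16, north=12).
Therefore A relative to F: (east=16, north=12).

Answer: A is at (east=16, north=12) relative to F.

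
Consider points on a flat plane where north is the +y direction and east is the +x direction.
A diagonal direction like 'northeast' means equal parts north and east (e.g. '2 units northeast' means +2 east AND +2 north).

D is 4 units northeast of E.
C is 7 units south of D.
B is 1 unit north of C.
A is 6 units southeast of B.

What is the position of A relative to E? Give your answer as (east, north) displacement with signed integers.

Place E at the origin (east=0, north=0).
  D is 4 units northeast of E: delta (east=+4, north=+4); D at (east=4, north=4).
  C is 7 units south of D: delta (east=+0, north=-7); C at (east=4, north=-3).
  B is 1 unit north of C: delta (east=+0, north=+1); B at (east=4, north=-2).
  A is 6 units southeast of B: delta (east=+6, north=-6); A at (east=10, north=-8).
Therefore A relative to E: (east=10, north=-8).

Answer: A is at (east=10, north=-8) relative to E.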